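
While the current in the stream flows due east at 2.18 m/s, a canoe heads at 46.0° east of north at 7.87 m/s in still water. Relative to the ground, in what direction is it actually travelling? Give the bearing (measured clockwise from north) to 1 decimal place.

055.1°

Taking east as x and north as y: velocity relative to the water = (5.661, 5.467) m/s; the water relative to ground = (2.180, 0.000) m/s.
Velocity relative to ground = (5.661, 5.467) + (2.180, 0.000) = (7.841, 5.467) m/s.
Bearing = atan2(7.84, 5.47) = 55.12° clockwise from north.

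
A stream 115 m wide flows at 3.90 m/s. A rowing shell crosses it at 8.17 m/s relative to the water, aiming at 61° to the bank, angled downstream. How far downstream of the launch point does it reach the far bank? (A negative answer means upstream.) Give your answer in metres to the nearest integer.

127 m

Perpendicular speed = 7.146 m/s; crossing time = 115 / 7.146 = 16.094 s.
Net downstream speed = 7.861 m/s.
Drift = 7.861 × 16.094 = 126.511 m (downstream).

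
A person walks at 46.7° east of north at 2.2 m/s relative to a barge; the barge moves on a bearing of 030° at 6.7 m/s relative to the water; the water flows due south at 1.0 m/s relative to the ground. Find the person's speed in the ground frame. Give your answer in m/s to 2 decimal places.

In east/north components (m/s): person relative to barge = (1.601, 1.509); barge relative to water = (3.350, 5.802); water relative to ground = (0.000, -1.000).
Sum = (4.951, 6.311) m/s.
Speed = |(4.951, 6.311)| = 8.021 m/s.

8.02 m/s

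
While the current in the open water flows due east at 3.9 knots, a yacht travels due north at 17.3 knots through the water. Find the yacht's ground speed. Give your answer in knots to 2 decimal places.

Taking east as x and north as y: velocity relative to the water = (0.000, 17.300) knots; the water relative to ground = (3.900, 0.000) knots.
Velocity relative to ground = (0.000, 17.300) + (3.900, 0.000) = (3.900, 17.300) knots.
Speed = |(3.900, 17.300)| = 17.734 knots.

17.73 knots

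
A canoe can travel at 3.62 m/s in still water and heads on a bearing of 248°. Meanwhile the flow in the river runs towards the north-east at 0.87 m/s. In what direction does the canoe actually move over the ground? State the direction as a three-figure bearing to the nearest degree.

Taking east as x and north as y: velocity relative to the water = (-3.356, -1.356) m/s; the water relative to ground = (0.615, 0.615) m/s.
Velocity relative to ground = (-3.356, -1.356) + (0.615, 0.615) = (-2.741, -0.741) m/s.
Bearing = atan2(-2.74, -0.74) = 254.88° clockwise from north.

255°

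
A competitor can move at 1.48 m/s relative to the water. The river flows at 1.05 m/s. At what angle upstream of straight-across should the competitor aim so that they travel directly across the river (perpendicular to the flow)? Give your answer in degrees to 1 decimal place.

To cancel the current, the upstream component of the competitor's velocity must equal the flow: 1.48 sin θ = 1.05.
sin θ = 1.05 / 1.48 = 0.7095.
θ = arcsin(0.7095) = 45.191°.

45.2°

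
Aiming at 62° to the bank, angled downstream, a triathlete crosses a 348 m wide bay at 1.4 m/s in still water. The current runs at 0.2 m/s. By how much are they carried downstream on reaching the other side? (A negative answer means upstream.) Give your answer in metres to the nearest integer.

Perpendicular speed = 1.236 m/s; crossing time = 348 / 1.236 = 281.525 s.
Net downstream speed = 0.857 m/s.
Drift = 0.857 × 281.525 = 241.340 m (downstream).

241 m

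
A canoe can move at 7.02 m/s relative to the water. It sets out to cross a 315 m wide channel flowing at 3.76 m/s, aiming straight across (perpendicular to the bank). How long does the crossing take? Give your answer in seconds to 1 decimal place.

44.9 s

The component of the canoe's velocity perpendicular to the bank is 7.02 m/s.
The current is parallel to the bank, so it does not affect the crossing time.
Time = 315 / 7.020 = 44.872 s.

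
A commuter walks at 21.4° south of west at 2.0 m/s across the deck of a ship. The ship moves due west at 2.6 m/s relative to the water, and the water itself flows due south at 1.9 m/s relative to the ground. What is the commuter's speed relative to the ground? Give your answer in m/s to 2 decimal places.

5.18 m/s

In east/north components (m/s): commuter relative to ship = (-1.862, -0.730); ship relative to water = (-2.600, 0.000); water relative to ground = (0.000, -1.900).
Sum = (-4.462, -2.630) m/s.
Speed = |(-4.462, -2.630)| = 5.179 m/s.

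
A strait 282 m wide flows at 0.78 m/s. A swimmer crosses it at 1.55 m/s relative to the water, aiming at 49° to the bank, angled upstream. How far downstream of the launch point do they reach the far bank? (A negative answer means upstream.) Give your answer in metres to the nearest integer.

Perpendicular speed = 1.170 m/s; crossing time = 282 / 1.170 = 241.067 s.
Net downstream speed = -0.237 m/s.
Drift = -0.237 × 241.067 = -57.107 m (upstream).

-57 m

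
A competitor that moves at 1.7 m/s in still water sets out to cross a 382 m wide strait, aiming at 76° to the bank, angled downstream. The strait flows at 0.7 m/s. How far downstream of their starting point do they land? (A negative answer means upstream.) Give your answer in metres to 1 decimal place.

Perpendicular speed = 1.650 m/s; crossing time = 382 / 1.650 = 231.585 s.
Net downstream speed = 1.111 m/s.
Drift = 1.111 × 231.585 = 257.353 m (downstream).

257.4 m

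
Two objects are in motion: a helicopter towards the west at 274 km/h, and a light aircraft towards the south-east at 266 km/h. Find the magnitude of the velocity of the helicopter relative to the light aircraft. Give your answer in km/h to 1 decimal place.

Taking east as x and north as y: helicopter velocity = (-274.000, 0.000) km/h; light aircraft velocity = (188.090, -188.090) km/h.
Velocity of helicopter relative to light aircraft = (-274.000, 0.000) − (188.090, -188.090) = (-462.090, 188.090) km/h.
Magnitude = |(-462.090, 188.090)| = 498.904 km/h.

498.9 km/h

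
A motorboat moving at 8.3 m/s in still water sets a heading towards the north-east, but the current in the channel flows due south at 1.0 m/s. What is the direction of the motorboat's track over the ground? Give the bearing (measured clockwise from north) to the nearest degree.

050°

Taking east as x and north as y: velocity relative to the water = (5.869, 5.869) m/s; the water relative to ground = (0.000, -1.000) m/s.
Velocity relative to ground = (5.869, 5.869) + (0.000, -1.000) = (5.869, 4.869) m/s.
Bearing = atan2(5.87, 4.87) = 50.32° clockwise from north.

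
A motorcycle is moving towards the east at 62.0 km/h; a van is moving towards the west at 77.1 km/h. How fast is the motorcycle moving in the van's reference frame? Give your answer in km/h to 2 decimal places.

Taking east as x and north as y: motorcycle velocity = (62.000, 0.000) km/h; van velocity = (-77.100, 0.000) km/h.
Velocity of motorcycle relative to van = (62.000, 0.000) − (-77.100, 0.000) = (139.100, 0.000) km/h.
Magnitude = |(139.100, 0.000)| = 139.100 km/h.

139.10 km/h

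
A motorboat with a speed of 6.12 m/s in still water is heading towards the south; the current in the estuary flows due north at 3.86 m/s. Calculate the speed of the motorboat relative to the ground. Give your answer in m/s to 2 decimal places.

Taking east as x and north as y: velocity relative to the water = (0.000, -6.120) m/s; the water relative to ground = (0.000, 3.860) m/s.
Velocity relative to ground = (0.000, -6.120) + (0.000, 3.860) = (0.000, -2.260) m/s.
Speed = |(0.000, -2.260)| = 2.260 m/s.

2.26 m/s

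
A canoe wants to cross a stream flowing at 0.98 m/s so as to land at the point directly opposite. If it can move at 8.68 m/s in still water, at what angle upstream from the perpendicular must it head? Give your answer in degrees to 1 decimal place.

To cancel the current, the upstream component of the canoe's velocity must equal the flow: 8.68 sin θ = 0.98.
sin θ = 0.98 / 8.68 = 0.1129.
θ = arcsin(0.1129) = 6.483°.

6.5°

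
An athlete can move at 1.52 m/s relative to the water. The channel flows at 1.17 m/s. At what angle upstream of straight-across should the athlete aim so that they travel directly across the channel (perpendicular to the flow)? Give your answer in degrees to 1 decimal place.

50.3°

To cancel the current, the upstream component of the athlete's velocity must equal the flow: 1.52 sin θ = 1.17.
sin θ = 1.17 / 1.52 = 0.7697.
θ = arcsin(0.7697) = 50.330°.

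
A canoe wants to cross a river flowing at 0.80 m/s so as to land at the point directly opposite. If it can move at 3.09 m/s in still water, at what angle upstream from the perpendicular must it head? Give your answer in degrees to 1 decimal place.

To cancel the current, the upstream component of the canoe's velocity must equal the flow: 3.09 sin θ = 0.80.
sin θ = 0.80 / 3.09 = 0.2589.
θ = arcsin(0.2589) = 15.005°.

15.0°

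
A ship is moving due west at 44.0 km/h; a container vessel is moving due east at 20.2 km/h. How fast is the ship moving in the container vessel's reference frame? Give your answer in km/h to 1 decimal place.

64.2 km/h

Taking east as x and north as y: ship velocity = (-44.000, 0.000) km/h; container vessel velocity = (20.200, 0.000) km/h.
Velocity of ship relative to container vessel = (-44.000, 0.000) − (20.200, 0.000) = (-64.200, 0.000) km/h.
Magnitude = |(-64.200, 0.000)| = 64.200 km/h.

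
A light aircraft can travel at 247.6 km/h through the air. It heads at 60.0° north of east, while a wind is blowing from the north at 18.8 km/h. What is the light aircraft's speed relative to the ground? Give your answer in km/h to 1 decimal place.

Taking east as x and north as y: velocity relative to the air = (123.800, 214.428) km/h; the air relative to ground = (0.000, -18.800) km/h.
Velocity relative to ground = (123.800, 214.428) + (0.000, -18.800) = (123.800, 195.628) km/h.
Speed = |(123.800, 195.628)| = 231.510 km/h.

231.5 km/h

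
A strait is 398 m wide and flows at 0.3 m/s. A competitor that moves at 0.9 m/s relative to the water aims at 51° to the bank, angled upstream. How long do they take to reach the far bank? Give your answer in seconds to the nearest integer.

The component of the competitor's velocity perpendicular to the bank is 0.9 × sin 51° = 0.699 m/s.
Only the cross-stream component determines the crossing time; the current contributes nothing perpendicular to the bank.
Time = 398 / 0.699 = 569.034 s.

569 s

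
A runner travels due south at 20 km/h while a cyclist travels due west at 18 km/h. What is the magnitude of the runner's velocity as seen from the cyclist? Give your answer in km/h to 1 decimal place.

Taking east as x and north as y: runner velocity = (0.000, -20.000) km/h; cyclist velocity = (-18.000, 0.000) km/h.
Velocity of runner relative to cyclist = (0.000, -20.000) − (-18.000, 0.000) = (18.000, -20.000) km/h.
Magnitude = |(18.000, -20.000)| = 26.907 km/h.

26.9 km/h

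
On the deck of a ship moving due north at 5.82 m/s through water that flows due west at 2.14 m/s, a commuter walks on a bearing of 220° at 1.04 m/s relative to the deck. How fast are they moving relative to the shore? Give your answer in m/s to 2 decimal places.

In east/north components (m/s): commuter relative to ship = (-0.668, -0.797); ship relative to water = (0.000, 5.820); water relative to ground = (-2.140, 0.000).
Sum = (-2.808, 5.023) m/s.
Speed = |(-2.808, 5.023)| = 5.755 m/s.

5.76 m/s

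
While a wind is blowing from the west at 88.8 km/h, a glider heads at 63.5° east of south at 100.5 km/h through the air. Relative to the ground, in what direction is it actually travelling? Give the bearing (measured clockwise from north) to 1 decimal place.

Taking east as x and north as y: velocity relative to the air = (89.941, -44.843) km/h; the air relative to ground = (88.800, 0.000) km/h.
Velocity relative to ground = (89.941, -44.843) + (88.800, 0.000) = (178.741, -44.843) km/h.
Bearing = atan2(178.74, -44.84) = 104.08° clockwise from north.

104.1°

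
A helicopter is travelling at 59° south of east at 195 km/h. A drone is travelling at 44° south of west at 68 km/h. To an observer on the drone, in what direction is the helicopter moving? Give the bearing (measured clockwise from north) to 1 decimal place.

128.8°

Taking east as x and north as y: helicopter velocity = (100.432, -167.148) km/h; drone velocity = (-48.915, -47.237) km/h.
Velocity of helicopter relative to drone = (100.432, -167.148) − (-48.915, -47.237) = (149.348, -119.911) km/h.
Bearing = atan2(149.35, -119.91) = 128.76° clockwise from north.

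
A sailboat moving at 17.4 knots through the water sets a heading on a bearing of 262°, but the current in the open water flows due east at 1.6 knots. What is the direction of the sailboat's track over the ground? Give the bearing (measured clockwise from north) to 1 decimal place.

261.2°

Taking east as x and north as y: velocity relative to the water = (-17.231, -2.422) knots; the water relative to ground = (1.600, 0.000) knots.
Velocity relative to ground = (-17.231, -2.422) + (1.600, 0.000) = (-15.631, -2.422) knots.
Bearing = atan2(-15.63, -2.42) = 261.19° clockwise from north.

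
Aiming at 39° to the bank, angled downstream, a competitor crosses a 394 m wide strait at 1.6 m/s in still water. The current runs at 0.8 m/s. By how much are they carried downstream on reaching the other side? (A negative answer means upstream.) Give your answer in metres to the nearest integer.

Perpendicular speed = 1.007 m/s; crossing time = 394 / 1.007 = 391.295 s.
Net downstream speed = 2.043 m/s.
Drift = 2.043 × 391.295 = 799.586 m (downstream).

800 m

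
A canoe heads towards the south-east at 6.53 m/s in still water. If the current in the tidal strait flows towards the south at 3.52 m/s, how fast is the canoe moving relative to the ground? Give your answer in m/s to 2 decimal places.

9.36 m/s

Taking east as x and north as y: velocity relative to the water = (4.617, -4.617) m/s; the water relative to ground = (0.000, -3.520) m/s.
Velocity relative to ground = (4.617, -4.617) + (0.000, -3.520) = (4.617, -8.137) m/s.
Speed = |(4.617, -8.137)| = 9.356 m/s.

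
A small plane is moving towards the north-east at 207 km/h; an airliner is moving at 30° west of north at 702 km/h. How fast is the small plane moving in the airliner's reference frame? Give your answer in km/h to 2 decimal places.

Taking east as x and north as y: small plane velocity = (146.371, 146.371) km/h; airliner velocity = (-351.000, 607.950) km/h.
Velocity of small plane relative to airliner = (146.371, 146.371) − (-351.000, 607.950) = (497.371, -461.579) km/h.
Magnitude = |(497.371, -461.579)| = 678.552 km/h.

678.55 km/h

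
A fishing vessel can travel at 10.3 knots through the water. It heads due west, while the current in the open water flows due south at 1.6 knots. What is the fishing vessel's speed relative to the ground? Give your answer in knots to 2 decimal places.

Taking east as x and north as y: velocity relative to the water = (-10.300, 0.000) knots; the water relative to ground = (0.000, -1.600) knots.
Velocity relative to ground = (-10.300, 0.000) + (0.000, -1.600) = (-10.300, -1.600) knots.
Speed = |(-10.300, -1.600)| = 10.424 knots.

10.42 knots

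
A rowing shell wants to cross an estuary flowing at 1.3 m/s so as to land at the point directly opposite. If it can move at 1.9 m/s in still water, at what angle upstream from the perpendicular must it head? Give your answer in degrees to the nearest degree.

To cancel the current, the upstream component of the rowing shell's velocity must equal the flow: 1.9 sin θ = 1.3.
sin θ = 1.3 / 1.9 = 0.6842.
θ = arcsin(0.6842) = 43.174°.

43°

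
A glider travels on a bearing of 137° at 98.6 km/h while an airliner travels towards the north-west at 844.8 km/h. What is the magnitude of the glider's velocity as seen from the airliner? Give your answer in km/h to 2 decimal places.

943.35 km/h

Taking east as x and north as y: glider velocity = (67.245, -72.111) km/h; airliner velocity = (-597.364, 597.364) km/h.
Velocity of glider relative to airliner = (67.245, -72.111) − (-597.364, 597.364) = (664.609, -669.475) km/h.
Magnitude = |(664.609, -669.475)| = 943.346 km/h.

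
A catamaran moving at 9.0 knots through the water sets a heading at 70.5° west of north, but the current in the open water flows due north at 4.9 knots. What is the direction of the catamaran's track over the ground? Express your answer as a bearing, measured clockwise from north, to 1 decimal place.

Taking east as x and north as y: velocity relative to the water = (-8.484, 3.004) knots; the water relative to ground = (0.000, 4.900) knots.
Velocity relative to ground = (-8.484, 3.004) + (0.000, 4.900) = (-8.484, 7.904) knots.
Bearing = atan2(-8.48, 7.90) = 312.97° clockwise from north.

313.0°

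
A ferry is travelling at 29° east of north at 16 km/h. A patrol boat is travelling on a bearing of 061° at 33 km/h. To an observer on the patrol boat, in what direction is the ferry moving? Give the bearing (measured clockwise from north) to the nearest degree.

265°

Taking east as x and north as y: ferry velocity = (7.757, 13.994) km/h; patrol boat velocity = (28.862, 15.999) km/h.
Velocity of ferry relative to patrol boat = (7.757, 13.994) − (28.862, 15.999) = (-21.105, -2.005) km/h.
Bearing = atan2(-21.11, -2.00) = 264.57° clockwise from north.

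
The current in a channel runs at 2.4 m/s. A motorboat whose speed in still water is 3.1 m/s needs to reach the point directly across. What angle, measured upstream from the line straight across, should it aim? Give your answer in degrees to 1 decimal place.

50.7°

To cancel the current, the upstream component of the motorboat's velocity must equal the flow: 3.1 sin θ = 2.4.
sin θ = 2.4 / 3.1 = 0.7742.
θ = arcsin(0.7742) = 50.732°.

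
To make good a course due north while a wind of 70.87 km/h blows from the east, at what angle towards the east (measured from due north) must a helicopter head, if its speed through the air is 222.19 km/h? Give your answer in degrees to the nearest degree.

The wind pushes perpendicular to the desired track; the heading must have a component into the wind equal to 70.87 km/h: 222.19 sin θ = 70.87.
sin θ = 0.3190, so θ = 18.600°.

19°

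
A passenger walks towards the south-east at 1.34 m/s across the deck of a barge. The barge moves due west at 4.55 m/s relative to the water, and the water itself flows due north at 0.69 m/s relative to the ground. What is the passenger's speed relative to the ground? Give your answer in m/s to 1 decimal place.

3.6 m/s

In east/north components (m/s): passenger relative to barge = (0.948, -0.948); barge relative to water = (-4.550, 0.000); water relative to ground = (0.000, 0.690).
Sum = (-3.602, -0.258) m/s.
Speed = |(-3.602, -0.258)| = 3.612 m/s.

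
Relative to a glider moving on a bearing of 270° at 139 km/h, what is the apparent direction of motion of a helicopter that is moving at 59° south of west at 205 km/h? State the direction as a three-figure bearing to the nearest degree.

Taking east as x and north as y: helicopter velocity = (-105.583, -175.719) km/h; glider velocity = (-139.000, 0.000) km/h.
Velocity of helicopter relative to glider = (-105.583, -175.719) − (-139.000, 0.000) = (33.417, -175.719) km/h.
Bearing = atan2(33.42, -175.72) = 169.23° clockwise from north.

169°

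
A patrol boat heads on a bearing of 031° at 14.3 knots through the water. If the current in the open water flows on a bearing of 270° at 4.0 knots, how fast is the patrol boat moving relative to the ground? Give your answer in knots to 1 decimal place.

Taking east as x and north as y: velocity relative to the water = (7.365, 12.257) knots; the water relative to ground = (-4.000, 0.000) knots.
Velocity relative to ground = (7.365, 12.257) + (-4.000, 0.000) = (3.365, 12.257) knots.
Speed = |(3.365, 12.257)| = 12.711 knots.

12.7 knots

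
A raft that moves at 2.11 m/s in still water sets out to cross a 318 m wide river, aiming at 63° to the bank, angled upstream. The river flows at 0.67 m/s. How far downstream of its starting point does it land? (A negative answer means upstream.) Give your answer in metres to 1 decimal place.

-48.7 m

Perpendicular speed = 1.880 m/s; crossing time = 318 / 1.880 = 169.147 s.
Net downstream speed = -0.288 m/s.
Drift = -0.288 × 169.147 = -48.701 m (upstream).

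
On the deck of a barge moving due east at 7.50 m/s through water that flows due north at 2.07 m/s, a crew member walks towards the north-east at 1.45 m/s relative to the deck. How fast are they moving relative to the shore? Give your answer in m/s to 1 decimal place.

9.1 m/s

In east/north components (m/s): crew member relative to barge = (1.025, 1.025); barge relative to water = (7.500, 0.000); water relative to ground = (0.000, 2.070).
Sum = (8.525, 3.095) m/s.
Speed = |(8.525, 3.095)| = 9.070 m/s.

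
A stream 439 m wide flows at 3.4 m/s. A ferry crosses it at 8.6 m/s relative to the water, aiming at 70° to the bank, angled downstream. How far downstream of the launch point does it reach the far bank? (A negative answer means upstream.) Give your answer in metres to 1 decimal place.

Perpendicular speed = 8.081 m/s; crossing time = 439 / 8.081 = 54.323 s.
Net downstream speed = 6.341 m/s.
Drift = 6.341 × 54.323 = 344.480 m (downstream).

344.5 m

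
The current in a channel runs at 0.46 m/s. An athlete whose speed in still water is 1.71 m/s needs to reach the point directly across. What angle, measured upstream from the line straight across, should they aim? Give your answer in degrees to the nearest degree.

16°

To cancel the current, the upstream component of the athlete's velocity must equal the flow: 1.71 sin θ = 0.46.
sin θ = 0.46 / 1.71 = 0.2690.
θ = arcsin(0.2690) = 15.605°.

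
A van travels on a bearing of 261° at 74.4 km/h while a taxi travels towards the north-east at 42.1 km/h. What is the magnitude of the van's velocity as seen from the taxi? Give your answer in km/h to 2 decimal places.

111.25 km/h

Taking east as x and north as y: van velocity = (-73.484, -11.639) km/h; taxi velocity = (29.769, 29.769) km/h.
Velocity of van relative to taxi = (-73.484, -11.639) − (29.769, 29.769) = (-103.253, -41.408) km/h.
Magnitude = |(-103.253, -41.408)| = 111.247 km/h.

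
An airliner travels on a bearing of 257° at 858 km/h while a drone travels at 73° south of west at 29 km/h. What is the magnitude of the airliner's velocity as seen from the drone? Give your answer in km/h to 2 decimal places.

Taking east as x and north as y: airliner velocity = (-836.010, -193.008) km/h; drone velocity = (-8.479, -27.733) km/h.
Velocity of airliner relative to drone = (-836.010, -193.008) − (-8.479, -27.733) = (-827.531, -165.275) km/h.
Magnitude = |(-827.531, -165.275)| = 843.874 km/h.

843.87 km/h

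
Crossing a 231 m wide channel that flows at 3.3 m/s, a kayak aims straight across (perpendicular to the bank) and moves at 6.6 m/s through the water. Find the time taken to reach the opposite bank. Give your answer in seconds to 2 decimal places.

35.00 s

The component of the kayak's velocity perpendicular to the bank is 6.6 m/s.
The current is parallel to the bank, so it does not affect the crossing time.
Time = 231 / 6.600 = 35.000 s.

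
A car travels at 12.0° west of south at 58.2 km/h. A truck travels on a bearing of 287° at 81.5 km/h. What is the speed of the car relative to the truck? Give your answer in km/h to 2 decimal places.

Taking east as x and north as y: car velocity = (-12.100, -56.928) km/h; truck velocity = (-77.939, 23.828) km/h.
Velocity of car relative to truck = (-12.100, -56.928) − (-77.939, 23.828) = (65.838, -80.756) km/h.
Magnitude = |(65.838, -80.756)| = 104.194 km/h.

104.19 km/h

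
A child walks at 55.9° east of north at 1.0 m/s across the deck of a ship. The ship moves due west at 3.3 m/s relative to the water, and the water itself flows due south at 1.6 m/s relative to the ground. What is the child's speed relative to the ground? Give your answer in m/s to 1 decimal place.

2.7 m/s

In east/north components (m/s): child relative to ship = (0.828, 0.561); ship relative to water = (-3.300, 0.000); water relative to ground = (0.000, -1.600).
Sum = (-2.472, -1.039) m/s.
Speed = |(-2.472, -1.039)| = 2.682 m/s.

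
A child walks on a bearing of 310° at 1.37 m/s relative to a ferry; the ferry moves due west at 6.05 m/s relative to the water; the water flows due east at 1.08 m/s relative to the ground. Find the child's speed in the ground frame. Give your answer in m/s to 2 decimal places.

6.08 m/s

In east/north components (m/s): child relative to ferry = (-1.049, 0.881); ferry relative to water = (-6.050, 0.000); water relative to ground = (1.080, 0.000).
Sum = (-6.019, 0.881) m/s.
Speed = |(-6.019, 0.881)| = 6.084 m/s.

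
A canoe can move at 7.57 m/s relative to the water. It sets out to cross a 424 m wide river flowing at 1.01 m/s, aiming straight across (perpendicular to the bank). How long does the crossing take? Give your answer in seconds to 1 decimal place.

The component of the canoe's velocity perpendicular to the bank is 7.57 m/s.
Only the cross-stream component determines the crossing time; the current contributes nothing perpendicular to the bank.
Time = 424 / 7.570 = 56.011 s.

56.0 s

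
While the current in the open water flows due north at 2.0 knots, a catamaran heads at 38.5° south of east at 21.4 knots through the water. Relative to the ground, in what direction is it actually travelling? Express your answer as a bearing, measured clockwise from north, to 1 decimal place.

Taking east as x and north as y: velocity relative to the water = (16.748, -13.322) knots; the water relative to ground = (0.000, 2.000) knots.
Velocity relative to ground = (16.748, -13.322) + (0.000, 2.000) = (16.748, -11.322) knots.
Bearing = atan2(16.75, -11.32) = 124.06° clockwise from north.

124.1°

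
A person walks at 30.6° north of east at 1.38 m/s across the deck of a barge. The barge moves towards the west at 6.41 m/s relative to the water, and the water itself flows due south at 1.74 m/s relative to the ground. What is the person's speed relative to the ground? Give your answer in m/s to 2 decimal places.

5.32 m/s

In east/north components (m/s): person relative to barge = (1.188, 0.702); barge relative to water = (-6.410, 0.000); water relative to ground = (0.000, -1.740).
Sum = (-5.222, -1.038) m/s.
Speed = |(-5.222, -1.038)| = 5.324 m/s.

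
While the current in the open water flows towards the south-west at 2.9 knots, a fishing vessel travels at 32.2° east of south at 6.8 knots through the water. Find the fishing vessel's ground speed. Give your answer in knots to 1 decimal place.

Taking east as x and north as y: velocity relative to the water = (3.624, -5.754) knots; the water relative to ground = (-2.051, -2.051) knots.
Velocity relative to ground = (3.624, -5.754) + (-2.051, -2.051) = (1.573, -7.805) knots.
Speed = |(1.573, -7.805)| = 7.962 knots.

8.0 knots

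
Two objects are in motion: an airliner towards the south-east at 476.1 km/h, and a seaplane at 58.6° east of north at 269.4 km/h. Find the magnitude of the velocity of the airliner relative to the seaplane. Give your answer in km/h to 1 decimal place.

Taking east as x and north as y: airliner velocity = (336.654, -336.654) km/h; seaplane velocity = (229.947, 140.360) km/h.
Velocity of airliner relative to seaplane = (336.654, -336.654) − (229.947, 140.360) = (106.707, -477.014) km/h.
Magnitude = |(106.707, -477.014)| = 488.803 km/h.

488.8 km/h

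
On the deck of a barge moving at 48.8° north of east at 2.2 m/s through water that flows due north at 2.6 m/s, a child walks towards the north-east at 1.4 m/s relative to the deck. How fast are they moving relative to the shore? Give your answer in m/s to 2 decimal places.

5.78 m/s

In east/north components (m/s): child relative to barge = (0.990, 0.990); barge relative to water = (1.449, 1.655); water relative to ground = (0.000, 2.600).
Sum = (2.439, 5.245) m/s.
Speed = |(2.439, 5.245)| = 5.785 m/s.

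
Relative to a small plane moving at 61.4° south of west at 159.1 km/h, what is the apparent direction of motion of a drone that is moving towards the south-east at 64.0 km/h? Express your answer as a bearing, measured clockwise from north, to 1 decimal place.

052.1°

Taking east as x and north as y: drone velocity = (45.255, -45.255) km/h; small plane velocity = (-76.160, -139.687) km/h.
Velocity of drone relative to small plane = (45.255, -45.255) − (-76.160, -139.687) = (121.415, 94.432) km/h.
Bearing = atan2(121.41, 94.43) = 52.13° clockwise from north.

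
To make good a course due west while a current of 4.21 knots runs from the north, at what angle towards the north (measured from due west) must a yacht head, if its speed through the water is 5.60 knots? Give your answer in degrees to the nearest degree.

The current pushes perpendicular to the desired track; the heading must have a component into the current equal to 4.21 knots: 5.60 sin θ = 4.21.
sin θ = 0.7518, so θ = 48.745°.

49°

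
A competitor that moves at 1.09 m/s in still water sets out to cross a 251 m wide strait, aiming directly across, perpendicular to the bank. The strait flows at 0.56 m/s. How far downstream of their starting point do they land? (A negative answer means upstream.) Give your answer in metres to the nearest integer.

129 m

Perpendicular speed = 1.090 m/s; crossing time = 251 / 1.090 = 230.275 s.
Net downstream speed = 0.560 m/s.
Drift = 0.560 × 230.275 = 128.954 m (downstream).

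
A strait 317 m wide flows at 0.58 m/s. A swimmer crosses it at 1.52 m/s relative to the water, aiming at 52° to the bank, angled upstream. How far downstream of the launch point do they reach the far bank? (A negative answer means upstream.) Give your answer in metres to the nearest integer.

Perpendicular speed = 1.198 m/s; crossing time = 317 / 1.198 = 264.657 s.
Net downstream speed = -0.356 m/s.
Drift = -0.356 × 264.657 = -94.166 m (upstream).

-94 m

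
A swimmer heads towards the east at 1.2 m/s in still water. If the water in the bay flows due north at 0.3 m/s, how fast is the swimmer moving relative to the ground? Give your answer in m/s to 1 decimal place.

1.2 m/s

Taking east as x and north as y: velocity relative to the water = (1.200, 0.000) m/s; the water relative to ground = (0.000, 0.300) m/s.
Velocity relative to ground = (1.200, 0.000) + (0.000, 0.300) = (1.200, 0.300) m/s.
Speed = |(1.200, 0.300)| = 1.237 m/s.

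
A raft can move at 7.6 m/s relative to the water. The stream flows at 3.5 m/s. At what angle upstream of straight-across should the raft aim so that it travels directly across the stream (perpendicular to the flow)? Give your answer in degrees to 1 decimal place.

27.4°

To cancel the current, the upstream component of the raft's velocity must equal the flow: 7.6 sin θ = 3.5.
sin θ = 3.5 / 7.6 = 0.4605.
θ = arcsin(0.4605) = 27.421°.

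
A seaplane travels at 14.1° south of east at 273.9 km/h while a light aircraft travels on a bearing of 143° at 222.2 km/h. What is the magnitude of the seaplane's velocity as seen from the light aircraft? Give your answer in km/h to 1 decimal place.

Taking east as x and north as y: seaplane velocity = (265.648, -66.726) km/h; light aircraft velocity = (133.723, -177.457) km/h.
Velocity of seaplane relative to light aircraft = (265.648, -66.726) − (133.723, -177.457) = (131.925, 110.731) km/h.
Magnitude = |(131.925, 110.731)| = 172.236 km/h.

172.2 km/h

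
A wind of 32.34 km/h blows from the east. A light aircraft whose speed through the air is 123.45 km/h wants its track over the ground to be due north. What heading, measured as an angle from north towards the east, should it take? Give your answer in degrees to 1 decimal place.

The wind pushes perpendicular to the desired track; the heading must have a component into the wind equal to 32.34 km/h: 123.45 sin θ = 32.34.
sin θ = 0.2620, so θ = 15.187°.

15.2°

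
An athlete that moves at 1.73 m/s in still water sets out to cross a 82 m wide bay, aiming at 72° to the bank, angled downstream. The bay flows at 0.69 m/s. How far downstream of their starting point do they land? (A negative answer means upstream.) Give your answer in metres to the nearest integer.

Perpendicular speed = 1.645 m/s; crossing time = 82 / 1.645 = 49.838 s.
Net downstream speed = 1.225 m/s.
Drift = 1.225 × 49.838 = 61.032 m (downstream).

61 m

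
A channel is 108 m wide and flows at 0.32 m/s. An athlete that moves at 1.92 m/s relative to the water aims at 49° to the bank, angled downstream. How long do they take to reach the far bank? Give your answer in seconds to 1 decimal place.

The component of the athlete's velocity perpendicular to the bank is 1.92 × sin 49° = 1.449 m/s.
The current is parallel to the bank, so it does not affect the crossing time.
Time = 108 / 1.449 = 74.532 s.

74.5 s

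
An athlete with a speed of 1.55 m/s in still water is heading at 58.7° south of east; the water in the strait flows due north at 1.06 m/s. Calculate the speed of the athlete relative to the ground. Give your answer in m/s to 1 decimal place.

0.8 m/s

Taking east as x and north as y: velocity relative to the water = (0.805, -1.324) m/s; the water relative to ground = (0.000, 1.060) m/s.
Velocity relative to ground = (0.805, -1.324) + (0.000, 1.060) = (0.805, -0.264) m/s.
Speed = |(0.805, -0.264)| = 0.848 m/s.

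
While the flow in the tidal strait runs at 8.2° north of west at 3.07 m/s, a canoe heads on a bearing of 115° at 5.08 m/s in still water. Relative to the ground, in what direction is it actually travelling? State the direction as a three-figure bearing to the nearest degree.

Taking east as x and north as y: velocity relative to the water = (4.604, -2.147) m/s; the water relative to ground = (-3.039, 0.438) m/s.
Velocity relative to ground = (4.604, -2.147) + (-3.039, 0.438) = (1.565, -1.709) m/s.
Bearing = atan2(1.57, -1.71) = 137.51° clockwise from north.

138°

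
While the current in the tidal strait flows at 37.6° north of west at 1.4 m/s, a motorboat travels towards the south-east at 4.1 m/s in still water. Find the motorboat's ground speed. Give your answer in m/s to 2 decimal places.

2.72 m/s

Taking east as x and north as y: velocity relative to the water = (2.899, -2.899) m/s; the water relative to ground = (-1.109, 0.854) m/s.
Velocity relative to ground = (2.899, -2.899) + (-1.109, 0.854) = (1.790, -2.045) m/s.
Speed = |(1.790, -2.045)| = 2.718 m/s.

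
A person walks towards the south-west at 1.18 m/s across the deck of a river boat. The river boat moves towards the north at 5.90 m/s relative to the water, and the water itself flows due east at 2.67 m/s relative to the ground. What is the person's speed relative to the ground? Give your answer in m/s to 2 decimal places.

5.39 m/s

In east/north components (m/s): person relative to river boat = (-0.834, -0.834); river boat relative to water = (0.000, 5.900); water relative to ground = (2.670, 0.000).
Sum = (1.836, 5.066) m/s.
Speed = |(1.836, 5.066)| = 5.388 m/s.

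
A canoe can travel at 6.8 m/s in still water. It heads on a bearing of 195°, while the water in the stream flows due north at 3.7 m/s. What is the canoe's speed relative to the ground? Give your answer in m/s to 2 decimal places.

3.37 m/s

Taking east as x and north as y: velocity relative to the water = (-1.760, -6.568) m/s; the water relative to ground = (0.000, 3.700) m/s.
Velocity relative to ground = (-1.760, -6.568) + (0.000, 3.700) = (-1.760, -2.868) m/s.
Speed = |(-1.760, -2.868)| = 3.365 m/s.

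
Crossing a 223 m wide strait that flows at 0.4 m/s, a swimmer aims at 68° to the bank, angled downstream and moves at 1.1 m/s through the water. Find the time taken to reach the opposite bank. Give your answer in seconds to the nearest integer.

The component of the swimmer's velocity perpendicular to the bank is 1.1 × sin 68° = 1.020 m/s.
Only the cross-stream component determines the crossing time; the current contributes nothing perpendicular to the bank.
Time = 223 / 1.020 = 218.648 s.

219 s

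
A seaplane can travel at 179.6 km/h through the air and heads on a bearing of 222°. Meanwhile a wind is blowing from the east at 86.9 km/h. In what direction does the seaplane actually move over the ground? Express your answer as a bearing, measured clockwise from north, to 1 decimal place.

237.2°

Taking east as x and north as y: velocity relative to the air = (-120.176, -133.469) km/h; the air relative to ground = (-86.900, 0.000) km/h.
Velocity relative to ground = (-120.176, -133.469) + (-86.900, 0.000) = (-207.076, -133.469) km/h.
Bearing = atan2(-207.08, -133.47) = 237.20° clockwise from north.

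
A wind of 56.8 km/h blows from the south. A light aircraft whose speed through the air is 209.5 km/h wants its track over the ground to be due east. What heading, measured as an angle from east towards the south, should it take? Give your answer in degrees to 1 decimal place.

15.7°

The wind pushes perpendicular to the desired track; the heading must have a component into the wind equal to 56.8 km/h: 209.5 sin θ = 56.8.
sin θ = 0.2711, so θ = 15.731°.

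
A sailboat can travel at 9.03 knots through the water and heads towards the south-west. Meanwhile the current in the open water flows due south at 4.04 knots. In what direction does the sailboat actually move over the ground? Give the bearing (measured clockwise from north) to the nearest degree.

211°

Taking east as x and north as y: velocity relative to the water = (-6.385, -6.385) knots; the water relative to ground = (0.000, -4.040) knots.
Velocity relative to ground = (-6.385, -6.385) + (0.000, -4.040) = (-6.385, -10.425) knots.
Bearing = atan2(-6.39, -10.43) = 211.49° clockwise from north.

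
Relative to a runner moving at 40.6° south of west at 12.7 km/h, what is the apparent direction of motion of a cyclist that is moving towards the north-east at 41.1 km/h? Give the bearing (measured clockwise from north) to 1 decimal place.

Taking east as x and north as y: cyclist velocity = (29.062, 29.062) km/h; runner velocity = (-9.643, -8.265) km/h.
Velocity of cyclist relative to runner = (29.062, 29.062) − (-9.643, -8.265) = (38.705, 37.327) km/h.
Bearing = atan2(38.70, 37.33) = 46.04° clockwise from north.

046.0°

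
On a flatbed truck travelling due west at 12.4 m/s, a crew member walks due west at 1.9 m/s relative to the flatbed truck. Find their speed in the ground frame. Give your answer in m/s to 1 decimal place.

14.3 m/s

Taking east as x and north as y: flatbed truck velocity = (-12.400, 0.000) m/s; crew member velocity relative to flatbed truck = (-1.900, 0.000) m/s.
Velocity relative to ground = (-12.400, 0.000) + (-1.900, 0.000) = (-14.300, 0.000) m/s.
Speed = |(-14.300, 0.000)| = 14.300 m/s.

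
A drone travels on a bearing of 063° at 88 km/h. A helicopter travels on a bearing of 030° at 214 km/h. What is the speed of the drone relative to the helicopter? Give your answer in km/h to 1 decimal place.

148.2 km/h

Taking east as x and north as y: drone velocity = (78.409, 39.951) km/h; helicopter velocity = (107.000, 185.329) km/h.
Velocity of drone relative to helicopter = (78.409, 39.951) − (107.000, 185.329) = (-28.591, -145.378) km/h.
Magnitude = |(-28.591, -145.378)| = 148.163 km/h.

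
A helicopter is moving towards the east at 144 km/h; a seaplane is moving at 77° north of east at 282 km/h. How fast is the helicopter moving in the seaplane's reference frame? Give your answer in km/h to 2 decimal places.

286.34 km/h

Taking east as x and north as y: helicopter velocity = (144.000, 0.000) km/h; seaplane velocity = (63.436, 274.772) km/h.
Velocity of helicopter relative to seaplane = (144.000, 0.000) − (63.436, 274.772) = (80.564, -274.772) km/h.
Magnitude = |(80.564, -274.772)| = 286.340 km/h.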